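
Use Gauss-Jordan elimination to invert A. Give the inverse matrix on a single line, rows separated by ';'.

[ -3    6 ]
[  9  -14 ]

inverse = [7/6 1/2; 3/4 1/4]

Gauss-Jordan on [A | I]:
R1 <- (1/-3)*R1:  [    1    -2  |  -1/3     0 ]
R2 <- R2 - (9)*R1:  [ 0  4  |  3  1 ]
R2 <- (1/4)*R2:  [   0    1  |  3/4  1/4 ]
R1 <- R1 - (-2)*R2:  [   1    0  |  7/6  1/2 ]
Right block of [I | A^{-1}] is the inverse:
[ 7/6  1/2 ]
[ 3/4  1/4 ]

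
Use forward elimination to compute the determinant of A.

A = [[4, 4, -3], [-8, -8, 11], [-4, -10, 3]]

det(A) = 120

Forward elimination:
R2 <- R2 - (-2)*R1:  [ 0  0  5 ]
R3 <- R3 - (-1)*R1:  [  0  -6   0 ]
R2 <-> R3   (pivot in column 2 was zero)
[ 4   4  -3 ]
[ 0  -6   0 ]
[ 0   0   5 ]
Upper-triangular form:
[ 4   4  -3 ]
[ 0  -6   0 ]
[ 0   0   5 ]
det(A) = (-1)^1 * (4) * (-6) * (5) = 120  (1 row swap -> sign -1)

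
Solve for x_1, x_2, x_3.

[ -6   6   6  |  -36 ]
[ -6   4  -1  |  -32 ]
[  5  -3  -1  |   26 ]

(4, -2, 0)

Forward elimination on [A|b]:
R2 <- R2 - (1)*R1:  [  0  -2  -7   4 ]
R3 <- R3 - (-5/6)*R1:  [  0   2   4  -4 ]
R3 <- R3 - (-1)*R2:  [  0   0  -3   0 ]
Row echelon form:
[ -6   6   6  |  -36 ]
[  0  -2  -7  |    4 ]
[  0   0  -3  |    0 ]
Back-substitution:
x_3 = (0) / -3 = 0
x_2 = (4 - (-7)*(0)) / -2 = -2
x_1 = (-36 - (6)*(-2) - (6)*(0)) / -6 = 4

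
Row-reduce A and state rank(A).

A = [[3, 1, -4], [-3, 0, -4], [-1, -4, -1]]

rank(A) = 3

Row reduction:
R2 <- R2 - (-1)*R1:  [  0   1  -8 ]
R3 <- R3 - (-1/3)*R1:  [     0  -11/3   -7/3 ]
R3 <- R3 - (-11/3)*R2:  [     0      0  -95/3 ]
Row echelon form:
[ 3  1     -4 ]
[ 0  1     -8 ]
[ 0  0  -95/3 ]
Nonzero rows / pivot columns: 3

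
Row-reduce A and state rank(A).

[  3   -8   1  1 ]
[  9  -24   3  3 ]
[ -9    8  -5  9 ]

rank(A) = 2

Row reduction:
R2 <- R2 - (3)*R1:  [ 0  0  0  0 ]
R3 <- R3 - (-3)*R1:  [   0  -16   -2   12 ]
R2 <-> R3   (pivot in column 2 was zero)
[ 3   -8   1   1 ]
[ 0  -16  -2  12 ]
[ 0    0   0   0 ]
Row echelon form:
[ 3   -8   1   1 ]
[ 0  -16  -2  12 ]
[ 0    0   0   0 ]
Nonzero rows / pivot columns: 2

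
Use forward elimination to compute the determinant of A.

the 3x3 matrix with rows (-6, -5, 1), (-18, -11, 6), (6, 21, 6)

Forward elimination:
R2 <- R2 - (3)*R1:  [ 0  4  3 ]
R3 <- R3 - (-1)*R1:  [  0  16   7 ]
R3 <- R3 - (4)*R2:  [  0   0  -5 ]
Upper-triangular form:
[ -6  -5   1 ]
[  0   4   3 ]
[  0   0  -5 ]
det(A) = (-1)^0 * (-6) * (4) * (-5) = 120  (0 row swaps -> sign +1)

det(A) = 120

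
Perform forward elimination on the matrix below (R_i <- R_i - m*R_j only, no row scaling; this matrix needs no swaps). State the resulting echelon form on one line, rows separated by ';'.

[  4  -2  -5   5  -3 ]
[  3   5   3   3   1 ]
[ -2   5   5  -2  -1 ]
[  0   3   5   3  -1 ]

Forward elimination:
R2 <- R2 - (3/4)*R1:  [    0  13/2  27/4  -3/4  13/4 ]
R3 <- R3 - (-1/2)*R1:  [    0     4   5/2   1/2  -5/2 ]
R3 <- R3 - (8/13)*R2:  [      0       0  -43/26   25/26    -9/2 ]
R4 <- R4 - (6/13)*R2:  [     0      0  49/26  87/26   -5/2 ]
R4 <- R4 - (-49/43)*R3:  [       0        0        0   191/43  -328/43 ]
Row echelon form:
[ 4    -2      -5       5       -3 ]
[ 0  13/2    27/4    -3/4     13/4 ]
[ 0     0  -43/26   25/26     -9/2 ]
[ 0     0       0  191/43  -328/43 ]

REF = [4 -2 -5 5 -3; 0 13/2 27/4 -3/4 13/4; 0 0 -43/26 25/26 -9/2; 0 0 0 191/43 -328/43]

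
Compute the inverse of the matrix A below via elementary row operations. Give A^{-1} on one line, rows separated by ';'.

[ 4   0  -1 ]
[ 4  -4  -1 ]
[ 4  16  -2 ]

inverse = [3/2 -1 -1/4; 1/4 -1/4 0; 5 -4 -1]

Gauss-Jordan on [A | I]:
R1 <- (1/4)*R1:  [    1     0  -1/4  |   1/4     0     0 ]
R2 <- R2 - (4)*R1:  [  0  -4   0  |  -1   1   0 ]
R3 <- R3 - (4)*R1:  [  0  16  -1  |  -1   0   1 ]
R2 <- (1/-4)*R2:  [    0     1     0  |   1/4  -1/4     0 ]
R3 <- R3 - (16)*R2:  [  0   0  -1  |  -5   4   1 ]
R3 <- (1/-1)*R3:  [  0   0   1  |   5  -4  -1 ]
R1 <- R1 - (-1/4)*R3:  [    1     0     0  |   3/2    -1  -1/4 ]
Right block of [I | A^{-1}] is the inverse:
[ 3/2    -1  -1/4 ]
[ 1/4  -1/4     0 ]
[   5    -4    -1 ]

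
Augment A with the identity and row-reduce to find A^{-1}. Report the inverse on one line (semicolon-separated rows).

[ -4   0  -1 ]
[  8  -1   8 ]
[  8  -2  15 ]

Gauss-Jordan on [A | I]:
R1 <- (1/-4)*R1:  [    1     0   1/4  |  -1/4     0     0 ]
R2 <- R2 - (8)*R1:  [  0  -1   6  |   2   1   0 ]
R3 <- R3 - (8)*R1:  [  0  -2  13  |   2   0   1 ]
R2 <- (1/-1)*R2:  [  0   1  -6  |  -2  -1   0 ]
R3 <- R3 - (-2)*R2:  [  0   0   1  |  -2  -2   1 ]
R1 <- R1 - (1/4)*R3:  [    1     0     0  |   1/4   1/2  -1/4 ]
R2 <- R2 - (-6)*R3:  [   0    1    0  |  -14  -13    6 ]
Right block of [I | A^{-1}] is the inverse:
[ 1/4  1/2  -1/4 ]
[ -14  -13     6 ]
[  -2   -2     1 ]

inverse = [1/4 1/2 -1/4; -14 -13 6; -2 -2 1]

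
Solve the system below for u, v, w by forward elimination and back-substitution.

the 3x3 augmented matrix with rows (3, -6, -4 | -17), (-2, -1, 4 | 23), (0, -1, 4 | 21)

(-1, -1, 5)

Forward elimination on [A|b]:
R2 <- R2 - (-2/3)*R1:  [    0    -5   4/3  35/3 ]
R3 <- R3 - (1/5)*R2:  [     0      0  56/15   56/3 ]
Row echelon form:
[ 3  -6     -4  |   -17 ]
[ 0  -5    4/3  |  35/3 ]
[ 0   0  56/15  |  56/3 ]
Back-substitution:
w = (56/3) / (56/15) = 5
v = (35/3 - (4/3)*(5)) / -5 = -1
u = (-17 - (-6)*(-1) - (-4)*(5)) / 3 = -1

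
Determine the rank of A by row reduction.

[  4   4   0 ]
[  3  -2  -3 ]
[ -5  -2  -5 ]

rank(A) = 3

Row reduction:
R2 <- R2 - (3/4)*R1:  [  0  -5  -3 ]
R3 <- R3 - (-5/4)*R1:  [  0   3  -5 ]
R3 <- R3 - (-3/5)*R2:  [     0      0  -34/5 ]
Row echelon form:
[ 4   4      0 ]
[ 0  -5     -3 ]
[ 0   0  -34/5 ]
Nonzero rows / pivot columns: 3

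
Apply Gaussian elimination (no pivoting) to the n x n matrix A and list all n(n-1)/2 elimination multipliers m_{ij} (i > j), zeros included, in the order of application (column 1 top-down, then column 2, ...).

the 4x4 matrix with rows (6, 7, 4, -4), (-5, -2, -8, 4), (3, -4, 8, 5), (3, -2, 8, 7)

multipliers: -5/6, 1/2, 1/2, -45/23, -33/23, 2/9

Forward elimination:
R2 <- R2 - (-5/6)*R1:  [     0   23/6  -14/3    2/3 ]
R3 <- R3 - (1/2)*R1:  [     0  -15/2      6      7 ]
R4 <- R4 - (1/2)*R1:  [     0  -11/2      6      9 ]
R3 <- R3 - (-45/23)*R2:  [      0       0  -72/23  191/23 ]
R4 <- R4 - (-33/23)*R2:  [      0       0  -16/23  229/23 ]
R4 <- R4 - (2/9)*R3:  [    0     0     0  73/9 ]
Multipliers (in order of application): m_{21} = -5/6, m_{31} = 1/2, m_{41} = 1/2, m_{32} = -45/23, m_{42} = -33/23, m_{43} = 2/9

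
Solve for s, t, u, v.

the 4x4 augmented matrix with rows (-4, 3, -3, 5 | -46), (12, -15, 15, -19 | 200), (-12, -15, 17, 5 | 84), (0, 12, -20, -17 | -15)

(0, -5, 2, -5)

Forward elimination on [A|b]:
R2 <- R2 - (-3)*R1:  [  0  -6   6  -4  62 ]
R3 <- R3 - (3)*R1:  [   0  -24   26  -10  222 ]
R3 <- R3 - (4)*R2:  [   0    0    2    6  -26 ]
R4 <- R4 - (-2)*R2:  [   0    0   -8  -25  109 ]
R4 <- R4 - (-4)*R3:  [  0   0   0  -1   5 ]
Row echelon form:
[ -4   3  -3   5  |  -46 ]
[  0  -6   6  -4  |   62 ]
[  0   0   2   6  |  -26 ]
[  0   0   0  -1  |    5 ]
Back-substitution:
v = (5) / -1 = -5
u = (-26 - (6)*(-5)) / 2 = 2
t = (62 - (6)*(2) - (-4)*(-5)) / -6 = -5
s = (-46 - (3)*(-5) - (-3)*(2) - (5)*(-5)) / -4 = 0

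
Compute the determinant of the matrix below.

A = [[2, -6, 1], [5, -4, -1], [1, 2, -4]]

Forward elimination:
R2 <- R2 - (5/2)*R1:  [    0    11  -7/2 ]
R3 <- R3 - (1/2)*R1:  [    0     5  -9/2 ]
R3 <- R3 - (5/11)*R2:  [      0       0  -32/11 ]
Upper-triangular form:
[ 2  -6       1 ]
[ 0  11    -7/2 ]
[ 0   0  -32/11 ]
det(A) = (-1)^0 * (2) * (11) * (-32/11) = -64  (0 row swaps -> sign +1)

det(A) = -64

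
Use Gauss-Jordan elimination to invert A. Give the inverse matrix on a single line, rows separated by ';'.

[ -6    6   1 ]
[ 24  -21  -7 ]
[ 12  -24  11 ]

inverse = [133/6 5 7/6; 58/3 13/3 1; 18 4 1]

Gauss-Jordan on [A | I]:
R1 <- (1/-6)*R1:  [    1    -1  -1/6  |  -1/6     0     0 ]
R2 <- R2 - (24)*R1:  [  0   3  -3  |   4   1   0 ]
R3 <- R3 - (12)*R1:  [   0  -12   13  |    2    0    1 ]
R2 <- (1/3)*R2:  [   0    1   -1  |  4/3  1/3    0 ]
R1 <- R1 - (-1)*R2:  [    1     0  -7/6  |   7/6   1/3     0 ]
R3 <- R3 - (-12)*R2:  [  0   0   1  |  18   4   1 ]
R1 <- R1 - (-7/6)*R3:  [     1      0      0  |  133/6      5    7/6 ]
R2 <- R2 - (-1)*R3:  [    0     1     0  |  58/3  13/3     1 ]
Right block of [I | A^{-1}] is the inverse:
[ 133/6     5  7/6 ]
[  58/3  13/3    1 ]
[    18     4    1 ]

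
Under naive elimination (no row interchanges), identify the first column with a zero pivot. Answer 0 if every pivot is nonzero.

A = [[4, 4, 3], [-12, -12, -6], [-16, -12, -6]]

first zero-pivot column = 2

Naive forward elimination:
R2 <- R2 - (-3)*R1:  [ 0  0  3 ]
R3 <- R3 - (-4)*R1:  [ 0  4  6 ]
Matrix at this point:
[ 4  4  3 ]
[ 0  0  3 ]
[ 0  4  6 ]
Pivot entry (2,2) is zero but row 3 has 4 in column 2 -> naive elimination stops; a row interchange (e.g. R2 <-> R3) would be required here.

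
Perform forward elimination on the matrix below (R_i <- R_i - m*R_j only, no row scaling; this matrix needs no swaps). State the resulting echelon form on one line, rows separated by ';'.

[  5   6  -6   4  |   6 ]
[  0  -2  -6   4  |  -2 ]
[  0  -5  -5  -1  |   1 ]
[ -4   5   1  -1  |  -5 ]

REF = [5 6 -6 4 6; 0 -2 -6 4 -2; 0 0 10 -11 6; 0 0 0 -368/25 248/25]

Forward elimination:
R4 <- R4 - (-4/5)*R1:  [     0   49/5  -19/5   11/5   -1/5 ]
R3 <- R3 - (5/2)*R2:  [   0    0   10  -11    6 ]
R4 <- R4 - (-49/10)*R2:  [      0       0  -166/5   109/5     -10 ]
R4 <- R4 - (-83/25)*R3:  [       0        0        0  -368/25   248/25 ]
Row echelon form:
[ 5   6  -6        4  |       6 ]
[ 0  -2  -6        4  |      -2 ]
[ 0   0  10      -11  |       6 ]
[ 0   0   0  -368/25  |  248/25 ]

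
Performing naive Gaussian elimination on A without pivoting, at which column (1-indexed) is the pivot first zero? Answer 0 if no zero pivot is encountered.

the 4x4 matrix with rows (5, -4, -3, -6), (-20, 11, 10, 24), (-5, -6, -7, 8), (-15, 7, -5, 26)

first zero-pivot column = 0

Naive forward elimination:
R2 <- R2 - (-4)*R1:  [  0  -5  -2   0 ]
R3 <- R3 - (-1)*R1:  [   0  -10  -10    2 ]
R4 <- R4 - (-3)*R1:  [   0   -5  -14    8 ]
R3 <- R3 - (2)*R2:  [  0   0  -6   2 ]
R4 <- R4 - (1)*R2:  [   0    0  -12    8 ]
R4 <- R4 - (2)*R3:  [ 0  0  0  4 ]
All pivots nonzero; naive elimination completes without hitting a zero pivot.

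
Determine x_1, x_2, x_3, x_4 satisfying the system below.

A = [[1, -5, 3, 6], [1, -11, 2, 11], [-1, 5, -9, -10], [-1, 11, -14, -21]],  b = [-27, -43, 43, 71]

(-2, 5, -4, 2)

Forward elimination on [A|b]:
R2 <- R2 - (1)*R1:  [   0   -6   -1    5  -16 ]
R3 <- R3 - (-1)*R1:  [  0   0  -6  -4  16 ]
R4 <- R4 - (-1)*R1:  [   0    6  -11  -15   44 ]
R4 <- R4 - (-1)*R2:  [   0    0  -12  -10   28 ]
R4 <- R4 - (2)*R3:  [  0   0   0  -2  -4 ]
Row echelon form:
[ 1  -5   3   6  |  -27 ]
[ 0  -6  -1   5  |  -16 ]
[ 0   0  -6  -4  |   16 ]
[ 0   0   0  -2  |   -4 ]
Back-substitution:
x_4 = (-4) / -2 = 2
x_3 = (16 - (-4)*(2)) / -6 = -4
x_2 = (-16 - (-1)*(-4) - (5)*(2)) / -6 = 5
x_1 = (-27 - (-5)*(5) - (3)*(-4) - (6)*(2)) / 1 = -2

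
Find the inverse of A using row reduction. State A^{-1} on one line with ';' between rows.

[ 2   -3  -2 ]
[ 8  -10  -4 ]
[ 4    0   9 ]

inverse = [-45/2 27/4 -2; -22 13/2 -2; 10 -3 1]

Gauss-Jordan on [A | I]:
R1 <- (1/2)*R1:  [    1  -3/2    -1  |   1/2     0     0 ]
R2 <- R2 - (8)*R1:  [  0   2   4  |  -4   1   0 ]
R3 <- R3 - (4)*R1:  [  0   6  13  |  -2   0   1 ]
R2 <- (1/2)*R2:  [   0    1    2  |   -2  1/2    0 ]
R1 <- R1 - (-3/2)*R2:  [    1     0     2  |  -5/2   3/4     0 ]
R3 <- R3 - (6)*R2:  [  0   0   1  |  10  -3   1 ]
R1 <- R1 - (2)*R3:  [     1      0      0  |  -45/2   27/4     -2 ]
R2 <- R2 - (2)*R3:  [    0     1     0  |   -22  13/2    -2 ]
Right block of [I | A^{-1}] is the inverse:
[ -45/2  27/4  -2 ]
[   -22  13/2  -2 ]
[    10    -3   1 ]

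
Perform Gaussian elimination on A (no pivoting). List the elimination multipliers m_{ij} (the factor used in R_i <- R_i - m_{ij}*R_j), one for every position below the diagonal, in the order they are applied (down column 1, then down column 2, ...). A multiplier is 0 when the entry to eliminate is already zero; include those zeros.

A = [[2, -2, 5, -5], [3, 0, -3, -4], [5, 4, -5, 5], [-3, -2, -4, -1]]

multipliers: 3/2, 5/2, -3/2, 3, -5/3, -1

Forward elimination:
R2 <- R2 - (3/2)*R1:  [     0      3  -21/2    7/2 ]
R3 <- R3 - (5/2)*R1:  [     0      9  -35/2   35/2 ]
R4 <- R4 - (-3/2)*R1:  [     0     -5    7/2  -17/2 ]
R3 <- R3 - (3)*R2:  [  0   0  14   7 ]
R4 <- R4 - (-5/3)*R2:  [    0     0   -14  -8/3 ]
R4 <- R4 - (-1)*R3:  [    0     0     0  13/3 ]
Multipliers (in order of application): m_{21} = 3/2, m_{31} = 5/2, m_{41} = -3/2, m_{32} = 3, m_{42} = -5/3, m_{43} = -1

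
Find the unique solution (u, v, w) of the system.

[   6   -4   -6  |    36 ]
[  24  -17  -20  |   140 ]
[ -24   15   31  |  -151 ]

Forward elimination on [A|b]:
R2 <- R2 - (4)*R1:  [  0  -1   4  -4 ]
R3 <- R3 - (-4)*R1:  [  0  -1   7  -7 ]
R3 <- R3 - (1)*R2:  [  0   0   3  -3 ]
Row echelon form:
[ 6  -4  -6  |  36 ]
[ 0  -1   4  |  -4 ]
[ 0   0   3  |  -3 ]
Back-substitution:
w = (-3) / 3 = -1
v = (-4 - (4)*(-1)) / -1 = 0
u = (36 - (-4)*(0) - (-6)*(-1)) / 6 = 5

(5, 0, -1)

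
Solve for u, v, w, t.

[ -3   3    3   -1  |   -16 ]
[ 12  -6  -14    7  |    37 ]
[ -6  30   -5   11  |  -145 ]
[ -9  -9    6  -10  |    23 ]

Forward elimination on [A|b]:
R2 <- R2 - (-4)*R1:  [   0    6   -2    3  -27 ]
R3 <- R3 - (2)*R1:  [    0    24   -11    13  -113 ]
R4 <- R4 - (3)*R1:  [   0  -18   -3   -7   71 ]
R3 <- R3 - (4)*R2:  [  0   0  -3   1  -5 ]
R4 <- R4 - (-3)*R2:  [   0    0   -9    2  -10 ]
R4 <- R4 - (3)*R3:  [  0   0   0  -1   5 ]
Row echelon form:
[ -3  3   3  -1  |  -16 ]
[  0  6  -2   3  |  -27 ]
[  0  0  -3   1  |   -5 ]
[  0  0   0  -1  |    5 ]
Back-substitution:
t = (5) / -1 = -5
w = (-5 - (1)*(-5)) / -3 = 0
v = (-27 - (-2)*(0) - (3)*(-5)) / 6 = -2
u = (-16 - (3)*(-2) - (3)*(0) - (-1)*(-5)) / -3 = 5

(5, -2, 0, -5)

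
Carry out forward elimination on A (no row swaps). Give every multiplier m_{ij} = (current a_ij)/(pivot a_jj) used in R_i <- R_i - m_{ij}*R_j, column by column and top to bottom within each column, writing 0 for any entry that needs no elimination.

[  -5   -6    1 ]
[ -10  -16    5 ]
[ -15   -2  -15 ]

multipliers: 2, 3, -4

Forward elimination:
R2 <- R2 - (2)*R1:  [  0  -4   3 ]
R3 <- R3 - (3)*R1:  [   0   16  -18 ]
R3 <- R3 - (-4)*R2:  [  0   0  -6 ]
Multipliers (in order of application): m_{21} = 2, m_{31} = 3, m_{32} = -4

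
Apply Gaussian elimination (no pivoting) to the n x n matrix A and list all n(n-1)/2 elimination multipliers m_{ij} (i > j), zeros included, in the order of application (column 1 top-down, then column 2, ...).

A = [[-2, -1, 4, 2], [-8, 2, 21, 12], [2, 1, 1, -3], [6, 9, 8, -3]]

multipliers: 4, -1, -3, 0, 1, 3

Forward elimination:
R2 <- R2 - (4)*R1:  [ 0  6  5  4 ]
R3 <- R3 - (-1)*R1:  [  0   0   5  -1 ]
R4 <- R4 - (-3)*R1:  [  0   6  20   3 ]
R3: entry in column 2 is already 0 -> m_{32} = 0 (no row operation needed)
R4 <- R4 - (1)*R2:  [  0   0  15  -1 ]
R4 <- R4 - (3)*R3:  [ 0  0  0  2 ]
Multipliers (in order of application): m_{21} = 4, m_{31} = -1, m_{41} = -3, m_{32} = 0, m_{42} = 1, m_{43} = 3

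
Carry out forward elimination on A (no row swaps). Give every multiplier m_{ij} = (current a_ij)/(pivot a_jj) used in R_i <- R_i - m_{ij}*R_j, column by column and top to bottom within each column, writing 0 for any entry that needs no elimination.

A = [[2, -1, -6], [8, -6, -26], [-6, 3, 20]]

Forward elimination:
R2 <- R2 - (4)*R1:  [  0  -2  -2 ]
R3 <- R3 - (-3)*R1:  [ 0  0  2 ]
R3: entry in column 2 is already 0 -> m_{32} = 0 (no row operation needed)
Multipliers (in order of application): m_{21} = 4, m_{31} = -3, m_{32} = 0

multipliers: 4, -3, 0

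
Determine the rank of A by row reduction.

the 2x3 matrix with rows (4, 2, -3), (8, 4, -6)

Row reduction:
R2 <- R2 - (2)*R1:  [ 0  0  0 ]
Row echelon form:
[ 4  2  -3 ]
[ 0  0   0 ]
Nonzero rows / pivot columns: 1

rank(A) = 1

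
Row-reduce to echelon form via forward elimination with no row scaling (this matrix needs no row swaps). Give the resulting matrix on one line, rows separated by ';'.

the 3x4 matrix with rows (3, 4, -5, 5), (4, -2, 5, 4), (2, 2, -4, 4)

Forward elimination:
R2 <- R2 - (4/3)*R1:  [     0  -22/3   35/3   -8/3 ]
R3 <- R3 - (2/3)*R1:  [    0  -2/3  -2/3   2/3 ]
R3 <- R3 - (1/11)*R2:  [      0       0  -19/11   10/11 ]
Row echelon form:
[ 3      4      -5      5 ]
[ 0  -22/3    35/3   -8/3 ]
[ 0      0  -19/11  10/11 ]

REF = [3 4 -5 5; 0 -22/3 35/3 -8/3; 0 0 -19/11 10/11]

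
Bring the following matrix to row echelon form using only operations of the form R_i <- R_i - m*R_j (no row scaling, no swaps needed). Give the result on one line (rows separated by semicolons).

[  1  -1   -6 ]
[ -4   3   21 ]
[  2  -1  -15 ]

REF = [1 -1 -6; 0 -1 -3; 0 0 -6]

Forward elimination:
R2 <- R2 - (-4)*R1:  [  0  -1  -3 ]
R3 <- R3 - (2)*R1:  [  0   1  -3 ]
R3 <- R3 - (-1)*R2:  [  0   0  -6 ]
Row echelon form:
[ 1  -1  -6 ]
[ 0  -1  -3 ]
[ 0   0  -6 ]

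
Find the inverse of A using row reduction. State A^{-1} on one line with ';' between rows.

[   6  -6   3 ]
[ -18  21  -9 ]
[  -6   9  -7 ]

Gauss-Jordan on [A | I]:
R1 <- (1/6)*R1:  [   1   -1  1/2  |  1/6    0    0 ]
R2 <- R2 - (-18)*R1:  [ 0  3  0  |  3  1  0 ]
R3 <- R3 - (-6)*R1:  [  0   3  -4  |   1   0   1 ]
R2 <- (1/3)*R2:  [   0    1    0  |    1  1/3    0 ]
R1 <- R1 - (-1)*R2:  [   1    0  1/2  |  7/6  1/3    0 ]
R3 <- R3 - (3)*R2:  [  0   0  -4  |  -2  -1   1 ]
R3 <- (1/-4)*R3:  [    0     0     1  |   1/2   1/4  -1/4 ]
R1 <- R1 - (1/2)*R3:  [     1      0      0  |  11/12   5/24    1/8 ]
Right block of [I | A^{-1}] is the inverse:
[ 11/12  5/24   1/8 ]
[     1   1/3     0 ]
[   1/2   1/4  -1/4 ]

inverse = [11/12 5/24 1/8; 1 1/3 0; 1/2 1/4 -1/4]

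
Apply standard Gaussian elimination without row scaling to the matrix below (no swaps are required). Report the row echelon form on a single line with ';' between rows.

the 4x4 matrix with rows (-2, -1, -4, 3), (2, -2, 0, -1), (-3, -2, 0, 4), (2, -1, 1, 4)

REF = [-2 -1 -4 3; 0 -3 -4 2; 0 0 20/3 -5/6; 0 0 0 45/8]

Forward elimination:
R2 <- R2 - (-1)*R1:  [  0  -3  -4   2 ]
R3 <- R3 - (3/2)*R1:  [    0  -1/2     6  -1/2 ]
R4 <- R4 - (-1)*R1:  [  0  -2  -3   7 ]
R3 <- R3 - (1/6)*R2:  [    0     0  20/3  -5/6 ]
R4 <- R4 - (2/3)*R2:  [    0     0  -1/3  17/3 ]
R4 <- R4 - (-1/20)*R3:  [    0     0     0  45/8 ]
Row echelon form:
[ -2  -1    -4     3 ]
[  0  -3    -4     2 ]
[  0   0  20/3  -5/6 ]
[  0   0     0  45/8 ]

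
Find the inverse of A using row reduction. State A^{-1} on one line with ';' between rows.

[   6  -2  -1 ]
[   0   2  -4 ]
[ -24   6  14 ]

Gauss-Jordan on [A | I]:
R1 <- (1/6)*R1:  [    1  -1/3  -1/6  |   1/6     0     0 ]
R3 <- R3 - (-24)*R1:  [  0  -2  10  |   4   0   1 ]
R2 <- (1/2)*R2:  [   0    1   -2  |    0  1/2    0 ]
R1 <- R1 - (-1/3)*R2:  [    1     0  -5/6  |   1/6   1/6     0 ]
R3 <- R3 - (-2)*R2:  [ 0  0  6  |  4  1  1 ]
R3 <- (1/6)*R3:  [   0    0    1  |  2/3  1/6  1/6 ]
R1 <- R1 - (-5/6)*R3:  [     1      0      0  |  13/18  11/36   5/36 ]
R2 <- R2 - (-2)*R3:  [   0    1    0  |  4/3  5/6  1/3 ]
Right block of [I | A^{-1}] is the inverse:
[ 13/18  11/36  5/36 ]
[   4/3    5/6   1/3 ]
[   2/3    1/6   1/6 ]

inverse = [13/18 11/36 5/36; 4/3 5/6 1/3; 2/3 1/6 1/6]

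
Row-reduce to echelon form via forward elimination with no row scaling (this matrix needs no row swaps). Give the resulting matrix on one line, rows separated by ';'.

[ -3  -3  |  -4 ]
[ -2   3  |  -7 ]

REF = [-3 -3 -4; 0 5 -13/3]

Forward elimination:
R2 <- R2 - (2/3)*R1:  [     0      5  -13/3 ]
Row echelon form:
[ -3  -3  |     -4 ]
[  0   5  |  -13/3 ]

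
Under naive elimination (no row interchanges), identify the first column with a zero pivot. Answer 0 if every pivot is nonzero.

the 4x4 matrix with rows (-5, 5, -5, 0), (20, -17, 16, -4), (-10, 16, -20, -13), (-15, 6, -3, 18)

first zero-pivot column = 0

Naive forward elimination:
R2 <- R2 - (-4)*R1:  [  0   3  -4  -4 ]
R3 <- R3 - (2)*R1:  [   0    6  -10  -13 ]
R4 <- R4 - (3)*R1:  [  0  -9  12  18 ]
R3 <- R3 - (2)*R2:  [  0   0  -2  -5 ]
R4 <- R4 - (-3)*R2:  [ 0  0  0  6 ]
All pivots nonzero; naive elimination completes without hitting a zero pivot.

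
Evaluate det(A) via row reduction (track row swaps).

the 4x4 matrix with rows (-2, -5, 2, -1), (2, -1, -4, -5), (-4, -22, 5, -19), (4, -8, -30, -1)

Forward elimination:
R2 <- R2 - (-1)*R1:  [  0  -6  -2  -6 ]
R3 <- R3 - (2)*R1:  [   0  -12    1  -17 ]
R4 <- R4 - (-2)*R1:  [   0  -18  -26   -3 ]
R3 <- R3 - (2)*R2:  [  0   0   5  -5 ]
R4 <- R4 - (3)*R2:  [   0    0  -20   15 ]
R4 <- R4 - (-4)*R3:  [  0   0   0  -5 ]
Upper-triangular form:
[ -2  -5   2  -1 ]
[  0  -6  -2  -6 ]
[  0   0   5  -5 ]
[  0   0   0  -5 ]
det(A) = (-1)^0 * (-2) * (-6) * (5) * (-5) = -300  (0 row swaps -> sign +1)

det(A) = -300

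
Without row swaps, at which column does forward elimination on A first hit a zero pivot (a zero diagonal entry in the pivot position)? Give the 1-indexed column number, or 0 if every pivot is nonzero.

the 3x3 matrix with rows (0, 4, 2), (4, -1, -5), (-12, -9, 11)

Naive forward elimination:
Pivot entry (1,1) is zero but row 2 has 4 in column 1 -> naive elimination stops; a row interchange (e.g. R1 <-> R2) would be required here.

first zero-pivot column = 1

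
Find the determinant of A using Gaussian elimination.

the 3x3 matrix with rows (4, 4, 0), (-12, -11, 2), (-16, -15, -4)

Forward elimination:
R2 <- R2 - (-3)*R1:  [ 0  1  2 ]
R3 <- R3 - (-4)*R1:  [  0   1  -4 ]
R3 <- R3 - (1)*R2:  [  0   0  -6 ]
Upper-triangular form:
[ 4  4   0 ]
[ 0  1   2 ]
[ 0  0  -6 ]
det(A) = (-1)^0 * (4) * (1) * (-6) = -24  (0 row swaps -> sign +1)

det(A) = -24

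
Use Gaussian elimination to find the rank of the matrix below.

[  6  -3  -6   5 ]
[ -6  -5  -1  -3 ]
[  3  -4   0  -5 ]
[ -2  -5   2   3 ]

rank(A) = 4

Row reduction:
R2 <- R2 - (-1)*R1:  [  0  -8  -7   2 ]
R3 <- R3 - (1/2)*R1:  [     0   -5/2      3  -15/2 ]
R4 <- R4 - (-1/3)*R1:  [    0    -6     0  14/3 ]
R3 <- R3 - (5/16)*R2:  [     0      0  83/16  -65/8 ]
R4 <- R4 - (3/4)*R2:  [    0     0  21/4  19/6 ]
R4 <- R4 - (84/83)*R3:  [        0         0         0  2836/249 ]
Row echelon form:
[ 6  -3     -6         5 ]
[ 0  -8     -7         2 ]
[ 0   0  83/16     -65/8 ]
[ 0   0      0  2836/249 ]
Nonzero rows / pivot columns: 4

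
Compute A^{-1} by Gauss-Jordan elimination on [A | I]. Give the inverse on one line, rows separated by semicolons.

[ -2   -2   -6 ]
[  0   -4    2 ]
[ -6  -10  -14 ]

Gauss-Jordan on [A | I]:
R1 <- (1/-2)*R1:  [    1     1     3  |  -1/2     0     0 ]
R3 <- R3 - (-6)*R1:  [  0  -4   4  |  -3   0   1 ]
R2 <- (1/-4)*R2:  [    0     1  -1/2  |     0  -1/4     0 ]
R1 <- R1 - (1)*R2:  [    1     0   7/2  |  -1/2   1/4     0 ]
R3 <- R3 - (-4)*R2:  [  0   0   2  |  -3  -1   1 ]
R3 <- (1/2)*R3:  [    0     0     1  |  -3/2  -1/2   1/2 ]
R1 <- R1 - (7/2)*R3:  [    1     0     0  |  19/4     2  -7/4 ]
R2 <- R2 - (-1/2)*R3:  [    0     1     0  |  -3/4  -1/2   1/4 ]
Right block of [I | A^{-1}] is the inverse:
[ 19/4     2  -7/4 ]
[ -3/4  -1/2   1/4 ]
[ -3/2  -1/2   1/2 ]

inverse = [19/4 2 -7/4; -3/4 -1/2 1/4; -3/2 -1/2 1/2]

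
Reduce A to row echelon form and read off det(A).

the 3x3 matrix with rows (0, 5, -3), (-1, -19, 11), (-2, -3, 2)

Forward elimination:
R1 <-> R2   (pivot in column 1 was zero)
[ -1  -19  11 ]
[  0    5  -3 ]
[ -2   -3   2 ]
R3 <- R3 - (2)*R1:  [   0   35  -20 ]
R3 <- R3 - (7)*R2:  [ 0  0  1 ]
Upper-triangular form:
[ -1  -19  11 ]
[  0    5  -3 ]
[  0    0   1 ]
det(A) = (-1)^1 * (-1) * (5) * (1) = 5  (1 row swap -> sign -1)

det(A) = 5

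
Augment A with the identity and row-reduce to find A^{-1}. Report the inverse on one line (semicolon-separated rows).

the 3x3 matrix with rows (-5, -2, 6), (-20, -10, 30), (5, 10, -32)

inverse = [-1 1/5 0; 49/2 -13/2 -3/2; 15/2 -2 -1/2]

Gauss-Jordan on [A | I]:
R1 <- (1/-5)*R1:  [    1   2/5  -6/5  |  -1/5     0     0 ]
R2 <- R2 - (-20)*R1:  [  0  -2   6  |  -4   1   0 ]
R3 <- R3 - (5)*R1:  [   0    8  -26  |    1    0    1 ]
R2 <- (1/-2)*R2:  [    0     1    -3  |     2  -1/2     0 ]
R1 <- R1 - (2/5)*R2:  [   1    0    0  |   -1  1/5    0 ]
R3 <- R3 - (8)*R2:  [   0    0   -2  |  -15    4    1 ]
R3 <- (1/-2)*R3:  [    0     0     1  |  15/2    -2  -1/2 ]
R2 <- R2 - (-3)*R3:  [     0      1      0  |   49/2  -13/2   -3/2 ]
Right block of [I | A^{-1}] is the inverse:
[   -1    1/5     0 ]
[ 49/2  -13/2  -3/2 ]
[ 15/2     -2  -1/2 ]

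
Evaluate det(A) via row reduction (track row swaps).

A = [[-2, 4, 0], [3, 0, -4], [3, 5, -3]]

Forward elimination:
R2 <- R2 - (-3/2)*R1:  [  0   6  -4 ]
R3 <- R3 - (-3/2)*R1:  [  0  11  -3 ]
R3 <- R3 - (11/6)*R2:  [    0     0  13/3 ]
Upper-triangular form:
[ -2  4     0 ]
[  0  6    -4 ]
[  0  0  13/3 ]
det(A) = (-1)^0 * (-2) * (6) * (13/3) = -52  (0 row swaps -> sign +1)

det(A) = -52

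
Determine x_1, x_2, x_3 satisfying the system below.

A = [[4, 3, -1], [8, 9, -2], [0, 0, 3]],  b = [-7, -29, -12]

(1, -5, -4)

Forward elimination on [A|b]:
R2 <- R2 - (2)*R1:  [   0    3    0  -15 ]
Row echelon form:
[ 4  3  -1  |   -7 ]
[ 0  3   0  |  -15 ]
[ 0  0   3  |  -12 ]
Back-substitution:
x_3 = (-12) / 3 = -4
x_2 = (-15) / 3 = -5
x_1 = (-7 - (3)*(-5) - (-1)*(-4)) / 4 = 1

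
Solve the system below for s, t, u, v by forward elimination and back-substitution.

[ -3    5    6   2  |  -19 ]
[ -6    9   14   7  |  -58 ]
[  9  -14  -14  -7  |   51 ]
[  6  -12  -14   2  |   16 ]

Forward elimination on [A|b]:
R2 <- R2 - (2)*R1:  [   0   -1    2    3  -20 ]
R3 <- R3 - (-3)*R1:  [  0   1   4  -1  -6 ]
R4 <- R4 - (-2)*R1:  [   0   -2   -2    6  -22 ]
R3 <- R3 - (-1)*R2:  [   0    0    6    2  -26 ]
R4 <- R4 - (2)*R2:  [  0   0  -6   0  18 ]
R4 <- R4 - (-1)*R3:  [  0   0   0   2  -8 ]
Row echelon form:
[ -3   5  6  2  |  -19 ]
[  0  -1  2  3  |  -20 ]
[  0   0  6  2  |  -26 ]
[  0   0  0  2  |   -8 ]
Back-substitution:
v = (-8) / 2 = -4
u = (-26 - (2)*(-4)) / 6 = -3
t = (-20 - (2)*(-3) - (3)*(-4)) / -1 = 2
s = (-19 - (5)*(2) - (6)*(-3) - (2)*(-4)) / -3 = 1

(1, 2, -3, -4)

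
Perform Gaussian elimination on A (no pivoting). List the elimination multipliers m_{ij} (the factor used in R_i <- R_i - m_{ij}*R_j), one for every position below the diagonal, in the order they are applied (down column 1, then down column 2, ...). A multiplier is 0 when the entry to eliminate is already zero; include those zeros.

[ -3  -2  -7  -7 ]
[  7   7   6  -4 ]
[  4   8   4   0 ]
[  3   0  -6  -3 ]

Forward elimination:
R2 <- R2 - (-7/3)*R1:  [     0    7/3  -31/3  -61/3 ]
R3 <- R3 - (-4/3)*R1:  [     0   16/3  -16/3  -28/3 ]
R4 <- R4 - (-1)*R1:  [   0   -2  -13  -10 ]
R3 <- R3 - (16/7)*R2:  [     0      0  128/7  260/7 ]
R4 <- R4 - (-6/7)*R2:  [      0       0  -153/7  -192/7 ]
R4 <- R4 - (-153/128)*R3:  [      0       0       0  543/32 ]
Multipliers (in order of application): m_{21} = -7/3, m_{31} = -4/3, m_{41} = -1, m_{32} = 16/7, m_{42} = -6/7, m_{43} = -153/128

multipliers: -7/3, -4/3, -1, 16/7, -6/7, -153/128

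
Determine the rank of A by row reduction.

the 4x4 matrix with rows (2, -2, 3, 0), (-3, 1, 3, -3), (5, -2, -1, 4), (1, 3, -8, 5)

Row reduction:
R2 <- R2 - (-3/2)*R1:  [    0    -2  15/2    -3 ]
R3 <- R3 - (5/2)*R1:  [     0      3  -17/2      4 ]
R4 <- R4 - (1/2)*R1:  [     0      4  -19/2      5 ]
R3 <- R3 - (-3/2)*R2:  [    0     0  11/4  -1/2 ]
R4 <- R4 - (-2)*R2:  [    0     0  11/2    -1 ]
R4 <- R4 - (2)*R3:  [ 0  0  0  0 ]
Row echelon form:
[ 2  -2     3     0 ]
[ 0  -2  15/2    -3 ]
[ 0   0  11/4  -1/2 ]
[ 0   0     0     0 ]
Nonzero rows / pivot columns: 3

rank(A) = 3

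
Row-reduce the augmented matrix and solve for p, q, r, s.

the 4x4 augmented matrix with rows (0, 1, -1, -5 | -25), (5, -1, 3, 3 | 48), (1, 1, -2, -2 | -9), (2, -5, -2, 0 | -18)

(5, 4, 4, 5)

Forward elimination on [A|b]:
R1 <-> R2   (pivot in column 1 was zero)
[ 5  -1   3   3   48 ]
[ 0   1  -1  -5  -25 ]
[ 1   1  -2  -2   -9 ]
[ 2  -5  -2   0  -18 ]
R3 <- R3 - (1/5)*R1:  [     0    6/5  -13/5  -13/5  -93/5 ]
R4 <- R4 - (2/5)*R1:  [      0   -23/5   -16/5    -6/5  -186/5 ]
R3 <- R3 - (6/5)*R2:  [    0     0  -7/5  17/5  57/5 ]
R4 <- R4 - (-23/5)*R2:  [      0       0   -39/5  -121/5  -761/5 ]
R4 <- R4 - (39/7)*R3:  [       0        0        0   -302/7  -1510/7 ]
Row echelon form:
[ 5  -1     3       3  |       48 ]
[ 0   1    -1      -5  |      -25 ]
[ 0   0  -7/5    17/5  |     57/5 ]
[ 0   0     0  -302/7  |  -1510/7 ]
Back-substitution:
s = (-1510/7) / (-302/7) = 5
r = (57/5 - (17/5)*(5)) / (-7/5) = 4
q = (-25 - (-1)*(4) - (-5)*(5)) / 1 = 4
p = (48 - (-1)*(4) - (3)*(4) - (3)*(5)) / 5 = 5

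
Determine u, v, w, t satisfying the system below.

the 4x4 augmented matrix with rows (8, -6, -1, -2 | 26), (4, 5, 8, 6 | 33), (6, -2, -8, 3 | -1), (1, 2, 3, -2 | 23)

Forward elimination on [A|b]:
R2 <- R2 - (1/2)*R1:  [    0     8  17/2     7    20 ]
R3 <- R3 - (3/4)*R1:  [     0    5/2  -29/4    9/2  -41/2 ]
R4 <- R4 - (1/8)*R1:  [    0  11/4  25/8  -7/4  79/4 ]
R3 <- R3 - (5/16)*R2:  [       0        0  -317/32    37/16   -107/4 ]
R4 <- R4 - (11/32)*R2:  [       0        0    13/64  -133/32    103/8 ]
R4 <- R4 - (-13/634)*R3:  [         0          0          0  -2605/634   7815/634 ]
Row echelon form:
[ 8  -6       -1         -2  |        26 ]
[ 0   8     17/2          7  |        20 ]
[ 0   0  -317/32      37/16  |    -107/4 ]
[ 0   0        0  -2605/634  |  7815/634 ]
Back-substitution:
t = (7815/634) / (-2605/634) = -3
w = (-107/4 - (37/16)*(-3)) / (-317/32) = 2
v = (20 - (17/2)*(2) - (7)*(-3)) / 8 = 3
u = (26 - (-6)*(3) - (-1)*(2) - (-2)*(-3)) / 8 = 5

(5, 3, 2, -3)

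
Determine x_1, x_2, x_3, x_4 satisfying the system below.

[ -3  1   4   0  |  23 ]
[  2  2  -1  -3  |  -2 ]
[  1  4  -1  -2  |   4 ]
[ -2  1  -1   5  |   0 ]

Forward elimination on [A|b]:
R2 <- R2 - (-2/3)*R1:  [    0   8/3   5/3    -3  40/3 ]
R3 <- R3 - (-1/3)*R1:  [    0  13/3   1/3    -2  35/3 ]
R4 <- R4 - (2/3)*R1:  [     0    1/3  -11/3      5  -46/3 ]
R3 <- R3 - (13/8)*R2:  [     0      0  -19/8   23/8    -10 ]
R4 <- R4 - (1/8)*R2:  [     0      0  -31/8   43/8    -17 ]
R4 <- R4 - (31/19)*R3:  [      0       0       0   13/19  -13/19 ]
Row echelon form:
[ -3    1      4      0  |      23 ]
[  0  8/3    5/3     -3  |    40/3 ]
[  0    0  -19/8   23/8  |     -10 ]
[  0    0      0  13/19  |  -13/19 ]
Back-substitution:
x_4 = (-13/19) / (13/19) = -1
x_3 = (-10 - (23/8)*(-1)) / (-19/8) = 3
x_2 = (40/3 - (5/3)*(3) - (-3)*(-1)) / (8/3) = 2
x_1 = (23 - (1)*(2) - (4)*(3)) / -3 = -3

(-3, 2, 3, -1)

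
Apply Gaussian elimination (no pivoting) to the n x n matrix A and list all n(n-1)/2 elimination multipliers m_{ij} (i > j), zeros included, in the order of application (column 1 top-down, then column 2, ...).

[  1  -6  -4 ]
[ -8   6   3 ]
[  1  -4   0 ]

multipliers: -8, 1, -1/21

Forward elimination:
R2 <- R2 - (-8)*R1:  [   0  -42  -29 ]
R3 <- R3 - (1)*R1:  [ 0  2  4 ]
R3 <- R3 - (-1/21)*R2:  [     0      0  55/21 ]
Multipliers (in order of application): m_{21} = -8, m_{31} = 1, m_{32} = -1/21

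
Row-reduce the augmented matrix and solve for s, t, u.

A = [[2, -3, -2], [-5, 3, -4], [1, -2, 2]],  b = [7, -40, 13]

(5, -1, 3)

Forward elimination on [A|b]:
R2 <- R2 - (-5/2)*R1:  [     0   -9/2     -9  -45/2 ]
R3 <- R3 - (1/2)*R1:  [    0  -1/2     3  19/2 ]
R3 <- R3 - (1/9)*R2:  [  0   0   4  12 ]
Row echelon form:
[ 2    -3  -2  |      7 ]
[ 0  -9/2  -9  |  -45/2 ]
[ 0     0   4  |     12 ]
Back-substitution:
u = (12) / 4 = 3
t = (-45/2 - (-9)*(3)) / (-9/2) = -1
s = (7 - (-3)*(-1) - (-2)*(3)) / 2 = 5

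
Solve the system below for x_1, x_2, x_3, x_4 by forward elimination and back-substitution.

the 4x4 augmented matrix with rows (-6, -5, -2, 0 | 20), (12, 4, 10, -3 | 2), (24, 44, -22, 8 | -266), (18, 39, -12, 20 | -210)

Forward elimination on [A|b]:
R2 <- R2 - (-2)*R1:  [  0  -6   6  -3  42 ]
R3 <- R3 - (-4)*R1:  [    0    24   -30     8  -186 ]
R4 <- R4 - (-3)*R1:  [    0    24   -18    20  -150 ]
R3 <- R3 - (-4)*R2:  [   0    0   -6   -4  -18 ]
R4 <- R4 - (-4)*R2:  [  0   0   6   8  18 ]
R4 <- R4 - (-1)*R3:  [ 0  0  0  4  0 ]
Row echelon form:
[ -6  -5  -2   0  |   20 ]
[  0  -6   6  -3  |   42 ]
[  0   0  -6  -4  |  -18 ]
[  0   0   0   4  |    0 ]
Back-substitution:
x_4 = (0) / 4 = 0
x_3 = (-18 - (-4)*(0)) / -6 = 3
x_2 = (42 - (6)*(3) - (-3)*(0)) / -6 = -4
x_1 = (20 - (-5)*(-4) - (-2)*(3)) / -6 = -1

(-1, -4, 3, 0)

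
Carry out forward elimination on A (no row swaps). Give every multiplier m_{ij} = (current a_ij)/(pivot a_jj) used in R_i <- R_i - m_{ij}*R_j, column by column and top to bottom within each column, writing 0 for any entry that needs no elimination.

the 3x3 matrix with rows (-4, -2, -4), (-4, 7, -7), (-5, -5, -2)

multipliers: 1, 5/4, -5/18

Forward elimination:
R2 <- R2 - (1)*R1:  [  0   9  -3 ]
R3 <- R3 - (5/4)*R1:  [    0  -5/2     3 ]
R3 <- R3 - (-5/18)*R2:  [    0     0  13/6 ]
Multipliers (in order of application): m_{21} = 1, m_{31} = 5/4, m_{32} = -5/18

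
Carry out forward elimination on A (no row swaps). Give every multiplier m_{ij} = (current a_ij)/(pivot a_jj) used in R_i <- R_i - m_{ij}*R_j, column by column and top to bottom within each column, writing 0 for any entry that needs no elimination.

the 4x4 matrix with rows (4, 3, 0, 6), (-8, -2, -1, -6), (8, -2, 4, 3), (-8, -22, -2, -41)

Forward elimination:
R2 <- R2 - (-2)*R1:  [  0   4  -1   6 ]
R3 <- R3 - (2)*R1:  [  0  -8   4  -9 ]
R4 <- R4 - (-2)*R1:  [   0  -16   -2  -29 ]
R3 <- R3 - (-2)*R2:  [ 0  0  2  3 ]
R4 <- R4 - (-4)*R2:  [  0   0  -6  -5 ]
R4 <- R4 - (-3)*R3:  [ 0  0  0  4 ]
Multipliers (in order of application): m_{21} = -2, m_{31} = 2, m_{41} = -2, m_{32} = -2, m_{42} = -4, m_{43} = -3

multipliers: -2, 2, -2, -2, -4, -3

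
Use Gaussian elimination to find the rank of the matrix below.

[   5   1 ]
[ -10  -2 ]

rank(A) = 1

Row reduction:
R2 <- R2 - (-2)*R1:  [ 0  0 ]
Row echelon form:
[ 5  1 ]
[ 0  0 ]
Nonzero rows / pivot columns: 1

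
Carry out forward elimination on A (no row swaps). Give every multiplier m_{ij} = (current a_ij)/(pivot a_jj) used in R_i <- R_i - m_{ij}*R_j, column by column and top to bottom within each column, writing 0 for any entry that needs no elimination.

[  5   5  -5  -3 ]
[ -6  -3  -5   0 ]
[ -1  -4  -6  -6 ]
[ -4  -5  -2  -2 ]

multipliers: -6/5, -1/5, -4/5, -1, -1/3, 29/54

Forward elimination:
R2 <- R2 - (-6/5)*R1:  [     0      3    -11  -18/5 ]
R3 <- R3 - (-1/5)*R1:  [     0     -3     -7  -33/5 ]
R4 <- R4 - (-4/5)*R1:  [     0     -1     -6  -22/5 ]
R3 <- R3 - (-1)*R2:  [     0      0    -18  -51/5 ]
R4 <- R4 - (-1/3)*R2:  [     0      0  -29/3  -28/5 ]
R4 <- R4 - (29/54)*R3:  [      0       0       0  -11/90 ]
Multipliers (in order of application): m_{21} = -6/5, m_{31} = -1/5, m_{41} = -4/5, m_{32} = -1, m_{42} = -1/3, m_{43} = 29/54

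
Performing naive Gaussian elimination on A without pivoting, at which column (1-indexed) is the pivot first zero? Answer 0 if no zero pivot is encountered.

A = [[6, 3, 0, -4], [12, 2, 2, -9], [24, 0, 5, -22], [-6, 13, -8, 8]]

Naive forward elimination:
R2 <- R2 - (2)*R1:  [  0  -4   2  -1 ]
R3 <- R3 - (4)*R1:  [   0  -12    5   -6 ]
R4 <- R4 - (-1)*R1:  [  0  16  -8   4 ]
R3 <- R3 - (3)*R2:  [  0   0  -1  -3 ]
R4 <- R4 - (-4)*R2:  [ 0  0  0  0 ]
Matrix at this point:
[ 6   3   0  -4 ]
[ 0  -4   2  -1 ]
[ 0   0  -1  -3 ]
[ 0   0   0   0 ]
Pivot entry (4,4) in the last row is zero and there are no rows below to swap with -> zero pivot in column 4 (A is singular).

first zero-pivot column = 4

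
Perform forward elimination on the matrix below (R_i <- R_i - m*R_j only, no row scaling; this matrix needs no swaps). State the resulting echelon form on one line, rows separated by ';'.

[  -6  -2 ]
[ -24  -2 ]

REF = [-6 -2; 0 6]

Forward elimination:
R2 <- R2 - (4)*R1:  [ 0  6 ]
Row echelon form:
[ -6  -2 ]
[  0   6 ]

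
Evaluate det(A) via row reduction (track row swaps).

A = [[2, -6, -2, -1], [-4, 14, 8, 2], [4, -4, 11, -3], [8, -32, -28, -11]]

det(A) = 12

Forward elimination:
R2 <- R2 - (-2)*R1:  [ 0  2  4  0 ]
R3 <- R3 - (2)*R1:  [  0   8  15  -1 ]
R4 <- R4 - (4)*R1:  [   0   -8  -20   -7 ]
R3 <- R3 - (4)*R2:  [  0   0  -1  -1 ]
R4 <- R4 - (-4)*R2:  [  0   0  -4  -7 ]
R4 <- R4 - (4)*R3:  [  0   0   0  -3 ]
Upper-triangular form:
[ 2  -6  -2  -1 ]
[ 0   2   4   0 ]
[ 0   0  -1  -1 ]
[ 0   0   0  -3 ]
det(A) = (-1)^0 * (2) * (2) * (-1) * (-3) = 12  (0 row swaps -> sign +1)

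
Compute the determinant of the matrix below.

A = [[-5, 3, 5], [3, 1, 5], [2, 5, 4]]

det(A) = 164

Forward elimination:
R2 <- R2 - (-3/5)*R1:  [    0  14/5     8 ]
R3 <- R3 - (-2/5)*R1:  [    0  31/5     6 ]
R3 <- R3 - (31/14)*R2:  [     0      0  -82/7 ]
Upper-triangular form:
[ -5     3      5 ]
[  0  14/5      8 ]
[  0     0  -82/7 ]
det(A) = (-1)^0 * (-5) * (14/5) * (-82/7) = 164  (0 row swaps -> sign +1)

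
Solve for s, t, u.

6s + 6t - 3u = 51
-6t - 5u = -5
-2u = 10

(1, 5, -5)

Forward elimination on [A|b]:
Row echelon form:
[ 6   6  -3  |  51 ]
[ 0  -6  -5  |  -5 ]
[ 0   0  -2  |  10 ]
Back-substitution:
u = (10) / -2 = -5
t = (-5 - (-5)*(-5)) / -6 = 5
s = (51 - (6)*(5) - (-3)*(-5)) / 6 = 1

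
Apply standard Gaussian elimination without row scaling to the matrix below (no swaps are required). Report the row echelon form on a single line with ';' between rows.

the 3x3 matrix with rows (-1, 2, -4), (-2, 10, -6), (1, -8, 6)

Forward elimination:
R2 <- R2 - (2)*R1:  [ 0  6  2 ]
R3 <- R3 - (-1)*R1:  [  0  -6   2 ]
R3 <- R3 - (-1)*R2:  [ 0  0  4 ]
Row echelon form:
[ -1  2  -4 ]
[  0  6   2 ]
[  0  0   4 ]

REF = [-1 2 -4; 0 6 2; 0 0 4]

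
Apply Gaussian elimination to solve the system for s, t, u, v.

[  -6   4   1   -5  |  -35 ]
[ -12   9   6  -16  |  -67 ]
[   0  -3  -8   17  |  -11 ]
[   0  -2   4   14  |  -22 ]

(4, -5, -1, -2)

Forward elimination on [A|b]:
R2 <- R2 - (2)*R1:  [  0   1   4  -6   3 ]
R3 <- R3 - (-3)*R2:  [  0   0   4  -1  -2 ]
R4 <- R4 - (-2)*R2:  [   0    0   12    2  -16 ]
R4 <- R4 - (3)*R3:  [   0    0    0    5  -10 ]
Row echelon form:
[ -6  4  1  -5  |  -35 ]
[  0  1  4  -6  |    3 ]
[  0  0  4  -1  |   -2 ]
[  0  0  0   5  |  -10 ]
Back-substitution:
v = (-10) / 5 = -2
u = (-2 - (-1)*(-2)) / 4 = -1
t = (3 - (4)*(-1) - (-6)*(-2)) / 1 = -5
s = (-35 - (4)*(-5) - (1)*(-1) - (-5)*(-2)) / -6 = 4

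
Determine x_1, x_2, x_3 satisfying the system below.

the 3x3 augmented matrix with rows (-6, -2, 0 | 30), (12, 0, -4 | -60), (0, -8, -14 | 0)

Forward elimination on [A|b]:
R2 <- R2 - (-2)*R1:  [  0  -4  -4   0 ]
R3 <- R3 - (2)*R2:  [  0   0  -6   0 ]
Row echelon form:
[ -6  -2   0  |  30 ]
[  0  -4  -4  |   0 ]
[  0   0  -6  |   0 ]
Back-substitution:
x_3 = (0) / -6 = 0
x_2 = (0 - (-4)*(0)) / -4 = 0
x_1 = (30 - (-2)*(0)) / -6 = -5

(-5, 0, 0)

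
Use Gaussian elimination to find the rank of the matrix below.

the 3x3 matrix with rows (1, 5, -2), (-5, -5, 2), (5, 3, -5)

rank(A) = 3

Row reduction:
R2 <- R2 - (-5)*R1:  [  0  20  -8 ]
R3 <- R3 - (5)*R1:  [   0  -22    5 ]
R3 <- R3 - (-11/10)*R2:  [     0      0  -19/5 ]
Row echelon form:
[ 1   5     -2 ]
[ 0  20     -8 ]
[ 0   0  -19/5 ]
Nonzero rows / pivot columns: 3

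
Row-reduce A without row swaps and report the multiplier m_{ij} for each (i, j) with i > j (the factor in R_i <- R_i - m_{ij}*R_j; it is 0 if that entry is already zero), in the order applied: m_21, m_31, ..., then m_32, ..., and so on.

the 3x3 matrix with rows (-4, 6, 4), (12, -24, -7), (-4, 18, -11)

multipliers: -3, 1, -2

Forward elimination:
R2 <- R2 - (-3)*R1:  [  0  -6   5 ]
R3 <- R3 - (1)*R1:  [   0   12  -15 ]
R3 <- R3 - (-2)*R2:  [  0   0  -5 ]
Multipliers (in order of application): m_{21} = -3, m_{31} = 1, m_{32} = -2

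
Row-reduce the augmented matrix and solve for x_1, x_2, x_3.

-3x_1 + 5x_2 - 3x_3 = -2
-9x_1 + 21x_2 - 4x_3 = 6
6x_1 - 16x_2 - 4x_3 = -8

Forward elimination on [A|b]:
R2 <- R2 - (3)*R1:  [  0   6   5  12 ]
R3 <- R3 - (-2)*R1:  [   0   -6  -10  -12 ]
R3 <- R3 - (-1)*R2:  [  0   0  -5   0 ]
Row echelon form:
[ -3  5  -3  |  -2 ]
[  0  6   5  |  12 ]
[  0  0  -5  |   0 ]
Back-substitution:
x_3 = (0) / -5 = 0
x_2 = (12 - (5)*(0)) / 6 = 2
x_1 = (-2 - (5)*(2) - (-3)*(0)) / -3 = 4

(4, 2, 0)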